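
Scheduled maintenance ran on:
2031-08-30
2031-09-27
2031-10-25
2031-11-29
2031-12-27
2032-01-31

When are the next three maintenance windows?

2032-02-28, 2032-03-27, 2032-04-24

All Saturdays; the gaps (28, 28, 35, 28, 35) vary with month length.
This is the last Saturday of each month.
February 2032 ends with Saturday 2032-02-28.
March 2032 ends with Saturday 2032-03-27.
Last Saturday of April 2032: 2032-04-24.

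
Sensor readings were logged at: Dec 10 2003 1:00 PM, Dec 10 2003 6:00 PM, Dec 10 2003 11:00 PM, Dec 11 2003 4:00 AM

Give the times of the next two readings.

Spacing: 5, 5, 5 h — constant 5 h.
Dec 11 2003 4:00 AM + 5 h = Dec 11 2003 9:00 AM.
Dec 11 2003 9:00 AM + 5 h = Dec 11 2003 2:00 PM.

Dec 11 2003 9:00 AM, Dec 11 2003 2:00 PM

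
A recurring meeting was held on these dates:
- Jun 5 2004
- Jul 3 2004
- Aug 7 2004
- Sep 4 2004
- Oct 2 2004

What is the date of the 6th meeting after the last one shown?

Apr 2 2005

These are Saturdays at 28- or 35-day spacing (28, 35, 28, 28).
The pattern: 1st Saturday of the month.
1st Saturday of November 2004: Nov 6 2004.
December 2004 — 1st Saturday is Dec 4 2004.
1st Saturday of January 2005: Jan 1 2005.
1st Saturday of February 2005: Feb 5 2005.
1st Saturday of March 2005: Mar 5 2005.
April 2005 — 1st Saturday is Apr 2 2005.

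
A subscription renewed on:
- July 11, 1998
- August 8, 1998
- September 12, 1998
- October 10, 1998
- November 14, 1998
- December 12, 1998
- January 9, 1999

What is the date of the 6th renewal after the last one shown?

All dates are Saturdays, 28, 35, 28, 35, 28, 28 days apart.
Specifically, the 2nd Saturday of each month.
2nd Saturday of February 1999: February 13, 1999.
March 1999 — 2nd Saturday is March 13, 1999.
April 1999 — 2nd Saturday is April 10, 1999.
2nd Saturday of May 1999: May 8, 1999.
2nd Saturday of June 1999: June 12, 1999.
2nd Saturday of July 1999: July 10, 1999.

July 10, 1999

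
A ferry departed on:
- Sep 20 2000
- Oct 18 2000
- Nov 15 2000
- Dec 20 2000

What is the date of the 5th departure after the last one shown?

May 16 2001

All dates are Wednesdays, 28, 28, 35 days apart.
Specifically, the 3rd Wednesday of each month.
January 2001 — 3rd Wednesday is Jan 17 2001.
February 2001 — 3rd Wednesday is Feb 21 2001.
March 2001 — 3rd Wednesday is Mar 21 2001.
3rd Wednesday of April 2001: Apr 18 2001.
May 2001 — 3rd Wednesday is May 16 2001.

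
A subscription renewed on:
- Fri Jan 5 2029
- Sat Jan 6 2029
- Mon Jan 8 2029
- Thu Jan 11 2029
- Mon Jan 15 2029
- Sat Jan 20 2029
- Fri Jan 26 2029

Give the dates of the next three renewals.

The spacing grows by 1 each time: 1, 2, 3, 4, 5, 6 days.
Next gap: 7 days. Fri Jan 26 2029 + 7 days = Fri Feb 2 2029.
Next gap: 8 days. Fri Feb 2 2029 + 8 days = Sat Feb 10 2029.
Next gap: 9 days. Sat Feb 10 2029 + 9 days = Mon Feb 19 2029.

Fri Feb 2 2029, Sat Feb 10 2029, Mon Feb 19 2029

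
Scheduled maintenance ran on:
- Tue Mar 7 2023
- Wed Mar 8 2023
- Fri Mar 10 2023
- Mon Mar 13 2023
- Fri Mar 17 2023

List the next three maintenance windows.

Gaps: 1, 2, 3, 4 days — each gap is 1 larger than the previous one.
Next gap: 5 days. Fri Mar 17 2023 + 5 days = Wed Mar 22 2023.
Next gap: 6 days. Wed Mar 22 2023 + 6 days = Tue Mar 28 2023.
Next gap: 7 days. Tue Mar 28 2023 + 7 days = Tue Apr 4 2023.

Wed Mar 22 2023, Tue Mar 28 2023, Tue Apr 4 2023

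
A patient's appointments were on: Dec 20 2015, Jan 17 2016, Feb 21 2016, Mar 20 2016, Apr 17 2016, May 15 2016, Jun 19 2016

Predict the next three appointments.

Jul 17 2016, Aug 21 2016, Sep 18 2016

These are Sundays at 28- or 35-day spacing (28, 35, 28, 28, 28, 35).
The pattern: 3rd Sunday of the month.
July 2016 — 3rd Sunday is Jul 17 2016.
August 2016 — 3rd Sunday is Aug 21 2016.
3rd Sunday of September 2016: Sep 18 2016.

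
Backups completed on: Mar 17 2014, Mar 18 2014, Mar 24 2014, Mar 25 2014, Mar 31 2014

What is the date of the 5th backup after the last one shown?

Gaps: 1, 6, 1, 6 days — not constant, but cyclic with period 2.
The events fall on every Monday and Tuesday.
Next Tuesday: Apr 1 2014.
The following Monday is Apr 7 2014.
Next Tuesday: Apr 8 2014.
The following Monday is Apr 14 2014.
Next Tuesday: Apr 15 2014.

Apr 15 2014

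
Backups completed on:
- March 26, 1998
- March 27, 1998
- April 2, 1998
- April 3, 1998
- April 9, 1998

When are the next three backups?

April 10, 1998; April 16, 1998; April 17, 1998

The gap pattern 1, 6, 1, 6 repeats every 2 events.
These are the Thursdays and Fridays of each week.
Next Friday: April 10, 1998.
Next Thursday: April 16, 1998.
Next Friday: April 17, 1998.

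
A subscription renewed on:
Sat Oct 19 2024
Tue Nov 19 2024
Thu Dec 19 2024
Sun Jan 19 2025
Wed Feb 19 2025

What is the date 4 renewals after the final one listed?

Thu Jun 19 2025

The day-of-month is always 19 (31, 30, 31, 31 days between events).
So this recurs on the 19th of each month.
Next: March 2025 → Wed Mar 19 2025.
Next: April 2025 → Sat Apr 19 2025.
May 2025: Mon May 19 2025.
June 2025: Thu Jun 19 2025.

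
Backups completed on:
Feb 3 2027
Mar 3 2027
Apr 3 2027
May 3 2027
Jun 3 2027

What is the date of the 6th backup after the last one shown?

The day-of-month is always 3 (28, 31, 30, 31 days between events).
So this recurs on the 3rd of each month.
Next: July 2027 → Jul 3 2027.
August 2027: Aug 3 2027.
Next: September 2027 → Sep 3 2027.
October 2027: Oct 3 2027.
November 2027: Nov 3 2027.
December 2027: Dec 3 2027.

Dec 3 2027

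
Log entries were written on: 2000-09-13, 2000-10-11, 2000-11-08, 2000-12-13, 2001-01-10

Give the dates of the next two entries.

Gaps: 28, 28, 35, 28 days — a mix of 28 and 35. Every date is a Wednesday.
Each is the 2nd Wednesday of its month.
2nd Wednesday of February 2001: 2001-02-14.
March 2001 — 2nd Wednesday is 2001-03-14.

2001-02-14, 2001-03-14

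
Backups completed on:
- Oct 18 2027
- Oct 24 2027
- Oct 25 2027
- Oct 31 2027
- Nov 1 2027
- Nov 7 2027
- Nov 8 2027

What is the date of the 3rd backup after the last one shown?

Gaps: 6, 1, 6, 1, 6, 1 days — not constant, but cyclic with period 2.
The events fall on every Monday and Sunday.
Next Sunday: Nov 14 2027.
The following Monday is Nov 15 2027.
Next Sunday: Nov 21 2027.

Nov 21 2027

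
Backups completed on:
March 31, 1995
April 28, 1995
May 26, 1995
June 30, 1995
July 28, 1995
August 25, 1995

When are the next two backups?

September 29, 1995; October 27, 1995

All Fridays; the gaps (28, 28, 35, 28, 28) vary with month length.
This is the last Friday of each month.
September 1995 ends with Friday September 29, 1995.
Last Friday of October 1995: October 27, 1995.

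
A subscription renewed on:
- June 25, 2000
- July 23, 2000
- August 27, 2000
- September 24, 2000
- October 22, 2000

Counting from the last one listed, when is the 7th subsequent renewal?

May 27, 2001

Gaps: 28, 35, 28, 28 days — a mix of 28 and 35. Every date is a Sunday.
Each is the 4th Sunday of its month.
4th Sunday of November 2000: November 26, 2000.
December 2000 — 4th Sunday is December 24, 2000.
January 2001 — 4th Sunday is January 28, 2001.
February 2001 — 4th Sunday is February 25, 2001.
March 2001 — 4th Sunday is March 25, 2001.
4th Sunday of April 2001: April 22, 2001.
4th Sunday of May 2001: May 27, 2001.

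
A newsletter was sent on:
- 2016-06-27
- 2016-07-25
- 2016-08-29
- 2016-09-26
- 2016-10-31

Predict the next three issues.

Every date is a Monday; gaps 28, 35, 28, 35 days.
Each is the last Monday of its month (at least one falls on the 29th or later, ruling out '4th Monday').
Last Monday of November 2016: 2016-11-28.
Last Monday of December 2016: 2016-12-26.
January 2017 ends with Monday 2017-01-30.

2016-11-28, 2016-12-26, 2017-01-30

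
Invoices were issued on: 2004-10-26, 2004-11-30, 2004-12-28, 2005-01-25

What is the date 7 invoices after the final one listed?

These are Tuesdays with 35, 28, 28-day gaps.
Each is the final Tuesday of its month — 2004-11-30 is past the 28th, so '4th Tuesday' doesn't fit.
February 2005 ends with Tuesday 2005-02-22.
March 2005 ends with Tuesday 2005-03-29.
Last Tuesday of April 2005: 2005-04-26.
Last Tuesday of May 2005: 2005-05-31.
Last Tuesday of June 2005: 2005-06-28.
Last Tuesday of July 2005: 2005-07-26.
Last Tuesday of August 2005: 2005-08-30.

2005-08-30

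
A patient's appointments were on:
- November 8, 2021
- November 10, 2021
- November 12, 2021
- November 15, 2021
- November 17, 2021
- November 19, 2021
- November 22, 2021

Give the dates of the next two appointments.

Every event lands on a Monday or Wednesday or Friday (gaps cycle 2, 2, 3, 2, 2, 3).
So the schedule is: every Monday, Wednesday and Friday.
The following Wednesday is November 24, 2021.
The following Friday is November 26, 2021.

November 24, 2021; November 26, 2021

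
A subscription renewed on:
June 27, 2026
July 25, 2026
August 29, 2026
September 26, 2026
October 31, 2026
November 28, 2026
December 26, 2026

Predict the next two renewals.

All Saturdays; the gaps (28, 35, 28, 35, 28, 28) vary with month length.
This is the last Saturday of each month.
Last Saturday of January 2027: January 30, 2027.
Last Saturday of February 2027: February 27, 2027.

January 30, 2027; February 27, 2027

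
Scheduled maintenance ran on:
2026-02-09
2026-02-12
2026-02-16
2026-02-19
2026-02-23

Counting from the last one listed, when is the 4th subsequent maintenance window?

2026-03-09

Every event lands on a Monday or Thursday (gaps cycle 3, 4, 3, 4).
So the schedule is: every Monday and Thursday.
Next Thursday: 2026-02-26.
The following Monday is 2026-03-02.
Next Thursday: 2026-03-05.
Next Monday: 2026-03-09.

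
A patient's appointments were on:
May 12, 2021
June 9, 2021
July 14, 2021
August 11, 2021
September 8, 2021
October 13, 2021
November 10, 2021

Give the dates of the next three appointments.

December 8, 2021; January 12, 2022; February 9, 2022

Gaps: 28, 35, 28, 28, 35, 28 days — a mix of 28 and 35. Every date is a Wednesday.
Each is the 2nd Wednesday of its month.
December 2021 — 2nd Wednesday is December 8, 2021.
2nd Wednesday of January 2022: January 12, 2022.
2nd Wednesday of February 2022: February 9, 2022.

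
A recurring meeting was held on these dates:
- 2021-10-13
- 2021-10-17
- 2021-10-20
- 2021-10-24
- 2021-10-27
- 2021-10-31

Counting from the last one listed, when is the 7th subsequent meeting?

The gap pattern 4, 3, 4, 3, 4 repeats every 2 events.
These are the Wednesdays and Sundays of each week.
The following Wednesday is 2021-11-03.
The following Sunday is 2021-11-07.
The following Wednesday is 2021-11-10.
The following Sunday is 2021-11-14.
The following Wednesday is 2021-11-17.
The following Sunday is 2021-11-21.
The following Wednesday is 2021-11-24.

2021-11-24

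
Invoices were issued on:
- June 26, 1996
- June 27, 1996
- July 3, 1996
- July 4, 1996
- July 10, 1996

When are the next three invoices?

Gaps: 1, 6, 1, 6 days — not constant, but cyclic with period 2.
The events fall on every Wednesday and Thursday.
Next Thursday: July 11, 1996.
Next Wednesday: July 17, 1996.
The following Thursday is July 18, 1996.

July 11, 1996; July 17, 1996; July 18, 1996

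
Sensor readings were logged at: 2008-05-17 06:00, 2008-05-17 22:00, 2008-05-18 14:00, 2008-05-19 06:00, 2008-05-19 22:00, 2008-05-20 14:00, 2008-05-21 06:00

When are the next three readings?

Spacing: 16, 16, 16, 16, 16, 16 h — constant 16 h.
2008-05-21 06:00 + 16 h = 2008-05-21 22:00.
2008-05-21 22:00 + 16 h = 2008-05-22 14:00.
2008-05-22 14:00 + 16 h = 2008-05-23 06:00.

2008-05-21 22:00, 2008-05-22 14:00, 2008-05-23 06:00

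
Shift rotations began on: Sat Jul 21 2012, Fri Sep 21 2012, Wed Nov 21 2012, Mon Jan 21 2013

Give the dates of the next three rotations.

Gaps: 62, 61, 61 days — not constant. Every event is on the 21st of the month.
Pattern: the 21st of every 2 months.
Next: March 2013 → Thu Mar 21 2013.
May 2013: Tue May 21 2013.
Next: July 2013 → Sun Jul 21 2013.

Thu Mar 21 2013, Tue May 21 2013, Sun Jul 21 2013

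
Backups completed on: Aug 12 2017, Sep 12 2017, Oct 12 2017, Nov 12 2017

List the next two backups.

Dec 12 2017, Jan 12 2018

Each date is the 12th; the gaps (31, 30, 31) track the month lengths.
The rule is the 12th of each month.
December 2017: Dec 12 2017.
January 2018: Jan 12 2018.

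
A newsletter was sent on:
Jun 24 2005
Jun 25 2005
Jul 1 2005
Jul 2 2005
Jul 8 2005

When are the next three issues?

Jul 9 2005, Jul 15 2005, Jul 16 2005

The gap pattern 1, 6, 1, 6 repeats every 2 events.
These are the Fridays and Saturdays of each week.
The following Saturday is Jul 9 2005.
The following Friday is Jul 15 2005.
The following Saturday is Jul 16 2005.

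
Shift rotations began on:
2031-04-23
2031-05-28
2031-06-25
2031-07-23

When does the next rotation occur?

Gaps: 35, 28, 28 days — a mix of 28 and 35. Every date is a Wednesday.
Each is the 4th Wednesday of its month.
August 2031 — 4th Wednesday is 2031-08-27.

2031-08-27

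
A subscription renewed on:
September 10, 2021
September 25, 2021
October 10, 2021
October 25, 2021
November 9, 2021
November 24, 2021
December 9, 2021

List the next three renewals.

Every event comes 15 days after the last (15, 15, 15, 15, 15, 15).
December 9, 2021 + 15 days = December 24, 2021.
December 24, 2021 + 15 days = January 8, 2022.
January 8, 2022 + 15 days = January 23, 2022.

December 24, 2021; January 8, 2022; January 23, 2022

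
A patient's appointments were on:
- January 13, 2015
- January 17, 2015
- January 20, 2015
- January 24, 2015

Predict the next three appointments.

Gaps: 4, 3, 4 days — not constant, but cyclic with period 2.
The events fall on every Tuesday and Saturday.
The following Tuesday is January 27, 2015.
Next Saturday: January 31, 2015.
The following Tuesday is February 3, 2015.

January 27, 2015; January 31, 2015; February 3, 2015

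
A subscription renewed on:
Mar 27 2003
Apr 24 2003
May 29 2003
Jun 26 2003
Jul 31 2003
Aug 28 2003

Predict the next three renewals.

All Thursdays; the gaps (28, 35, 28, 35, 28) vary with month length.
This is the last Thursday of each month.
Last Thursday of September 2003: Sep 25 2003.
Last Thursday of October 2003: Oct 30 2003.
Last Thursday of November 2003: Nov 27 2003.

Sep 25 2003, Oct 30 2003, Nov 27 2003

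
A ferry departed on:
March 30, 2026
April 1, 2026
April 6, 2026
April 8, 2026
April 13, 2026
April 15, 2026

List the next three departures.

April 20, 2026; April 22, 2026; April 27, 2026

Gaps: 2, 5, 2, 5, 2 days — not constant, but cyclic with period 2.
The events fall on every Monday and Wednesday.
The following Monday is April 20, 2026.
The following Wednesday is April 22, 2026.
Next Monday: April 27, 2026.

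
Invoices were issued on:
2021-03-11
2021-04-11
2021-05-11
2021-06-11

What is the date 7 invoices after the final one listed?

2022-01-11

The day-of-month is always 11 (31, 30, 31 days between events).
So this recurs on the 11th of each month.
July 2021: 2021-07-11.
August 2021: 2021-08-11.
Next: September 2021 → 2021-09-11.
October 2021: 2021-10-11.
Next: November 2021 → 2021-11-11.
December 2021: 2021-12-11.
January 2022: 2022-01-11.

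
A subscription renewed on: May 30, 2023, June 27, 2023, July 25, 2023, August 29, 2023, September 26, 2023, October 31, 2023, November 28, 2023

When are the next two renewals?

All Tuesdays; the gaps (28, 28, 35, 28, 35, 28) vary with month length.
This is the last Tuesday of each month.
December 2023 ends with Tuesday December 26, 2023.
Last Tuesday of January 2024: January 30, 2024.

December 26, 2023; January 30, 2024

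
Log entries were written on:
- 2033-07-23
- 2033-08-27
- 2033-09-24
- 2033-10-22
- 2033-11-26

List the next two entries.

Gaps: 35, 28, 28, 35 days — a mix of 28 and 35. Every date is a Saturday.
Each is the 4th Saturday of its month.
December 2033 — 4th Saturday is 2033-12-24.
4th Saturday of January 2034: 2034-01-28.

2033-12-24, 2034-01-28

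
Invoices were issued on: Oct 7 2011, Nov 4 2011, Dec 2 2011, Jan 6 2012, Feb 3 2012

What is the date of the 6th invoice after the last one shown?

Aug 3 2012

All dates are Fridays, 28, 28, 35, 28 days apart.
Specifically, the 1st Friday of each month.
1st Friday of March 2012: Mar 2 2012.
April 2012 — 1st Friday is Apr 6 2012.
May 2012 — 1st Friday is May 4 2012.
1st Friday of June 2012: Jun 1 2012.
1st Friday of July 2012: Jul 6 2012.
August 2012 — 1st Friday is Aug 3 2012.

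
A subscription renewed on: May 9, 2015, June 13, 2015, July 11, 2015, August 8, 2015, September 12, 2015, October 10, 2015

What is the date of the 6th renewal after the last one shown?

Gaps: 35, 28, 28, 35, 28 days — a mix of 28 and 35. Every date is a Saturday.
Each is the 2nd Saturday of its month.
November 2015 — 2nd Saturday is November 14, 2015.
December 2015 — 2nd Saturday is December 12, 2015.
2nd Saturday of January 2016: January 9, 2016.
2nd Saturday of February 2016: February 13, 2016.
March 2016 — 2nd Saturday is March 12, 2016.
2nd Saturday of April 2016: April 9, 2016.

April 9, 2016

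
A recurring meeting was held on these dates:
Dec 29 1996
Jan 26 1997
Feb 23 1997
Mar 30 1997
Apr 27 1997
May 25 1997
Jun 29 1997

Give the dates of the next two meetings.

These are Sundays with 28, 28, 35, 28, 28, 35-day gaps.
Each is the final Sunday of its month — Dec 29 1996 is past the 28th, so '4th Sunday' doesn't fit.
July 1997 ends with Sunday Jul 27 1997.
August 1997 ends with Sunday Aug 31 1997.

Jul 27 1997, Aug 31 1997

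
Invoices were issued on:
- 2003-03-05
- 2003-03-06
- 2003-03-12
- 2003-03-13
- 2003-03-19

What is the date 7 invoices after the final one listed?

2003-04-10

Gaps: 1, 6, 1, 6 days — not constant, but cyclic with period 2.
The events fall on every Wednesday and Thursday.
Next Thursday: 2003-03-20.
Next Wednesday: 2003-03-26.
The following Thursday is 2003-03-27.
Next Wednesday: 2003-04-02.
Next Thursday: 2003-04-03.
Next Wednesday: 2003-04-09.
The following Thursday is 2003-04-10.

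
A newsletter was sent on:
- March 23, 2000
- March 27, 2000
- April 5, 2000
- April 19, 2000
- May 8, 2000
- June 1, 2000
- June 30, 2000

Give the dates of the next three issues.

Intervals are 4, 9, 14, 19, 24, 29 days — an arithmetic progression with common difference 5.
Next gap: 34 days. June 30, 2000 + 34 days = August 3, 2000.
Next gap: 39 days. August 3, 2000 + 39 days = September 11, 2000.
Next gap: 44 days. September 11, 2000 + 44 days = October 25, 2000.

August 3, 2000; September 11, 2000; October 25, 2000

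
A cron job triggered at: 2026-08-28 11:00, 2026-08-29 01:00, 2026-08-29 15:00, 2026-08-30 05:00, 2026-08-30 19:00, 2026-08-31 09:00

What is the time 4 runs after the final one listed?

2026-09-02 17:00

The interval is a steady 14 hours (14, 14, 14, 14, 14).
2026-08-31 09:00 + 14 h = 2026-08-31 23:00.
2026-08-31 23:00 + 14 h = 2026-09-01 13:00.
2026-09-01 13:00 + 14 h = 2026-09-02 03:00.
2026-09-02 03:00 + 14 h = 2026-09-02 17:00.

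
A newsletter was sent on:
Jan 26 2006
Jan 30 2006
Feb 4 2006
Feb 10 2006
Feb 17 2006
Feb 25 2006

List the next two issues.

Mar 6 2006, Mar 16 2006

Intervals are 4, 5, 6, 7, 8 days — an arithmetic progression with common difference 1.
Next gap: 9 days. Feb 25 2006 + 9 days = Mar 6 2006.
Next gap: 10 days. Mar 6 2006 + 10 days = Mar 16 2006.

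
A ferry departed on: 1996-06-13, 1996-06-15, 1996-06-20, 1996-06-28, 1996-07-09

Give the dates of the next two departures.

Intervals are 2, 5, 8, 11 days — an arithmetic progression with common difference 3.
Next gap: 14 days. 1996-07-09 + 14 days = 1996-07-23.
Next gap: 17 days. 1996-07-23 + 17 days = 1996-08-09.

1996-07-23, 1996-08-09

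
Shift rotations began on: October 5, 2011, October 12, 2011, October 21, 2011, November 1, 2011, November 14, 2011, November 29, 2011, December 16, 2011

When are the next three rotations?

January 4, 2012; January 25, 2012; February 17, 2012

Gaps: 7, 9, 11, 13, 15, 17 days — each gap is 2 larger than the previous one.
Next gap: 19 days. December 16, 2011 + 19 days = January 4, 2012.
Next gap: 21 days. January 4, 2012 + 21 days = January 25, 2012.
Next gap: 23 days. January 25, 2012 + 23 days = February 17, 2012.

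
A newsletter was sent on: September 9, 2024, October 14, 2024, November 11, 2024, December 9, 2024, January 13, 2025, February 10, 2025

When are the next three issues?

All dates are Mondays, 35, 28, 28, 35, 28 days apart.
Specifically, the 2nd Monday of each month.
2nd Monday of March 2025: March 10, 2025.
2nd Monday of April 2025: April 14, 2025.
May 2025 — 2nd Monday is May 12, 2025.

March 10, 2025; April 14, 2025; May 12, 2025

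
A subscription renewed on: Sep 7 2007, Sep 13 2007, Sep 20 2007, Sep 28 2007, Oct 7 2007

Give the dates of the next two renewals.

Oct 17 2007, Oct 28 2007

Gaps: 6, 7, 8, 9 days — each gap is 1 larger than the previous one.
Next gap: 10 days. Oct 7 2007 + 10 days = Oct 17 2007.
Next gap: 11 days. Oct 17 2007 + 11 days = Oct 28 2007.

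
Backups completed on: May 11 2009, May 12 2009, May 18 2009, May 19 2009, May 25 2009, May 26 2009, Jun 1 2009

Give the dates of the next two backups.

Every event lands on a Monday or Tuesday (gaps cycle 1, 6, 1, 6, 1, 6).
So the schedule is: every Monday and Tuesday.
Next Tuesday: Jun 2 2009.
The following Monday is Jun 8 2009.

Jun 2 2009, Jun 8 2009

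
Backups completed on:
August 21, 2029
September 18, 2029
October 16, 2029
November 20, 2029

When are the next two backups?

Gaps: 28, 28, 35 days — a mix of 28 and 35. Every date is a Tuesday.
Each is the 3rd Tuesday of its month.
December 2029 — 3rd Tuesday is December 18, 2029.
3rd Tuesday of January 2030: January 15, 2030.

December 18, 2029; January 15, 2030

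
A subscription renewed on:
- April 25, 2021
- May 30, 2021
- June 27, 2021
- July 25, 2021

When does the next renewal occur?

August 29, 2021

These are Sundays with 35, 28, 28-day gaps.
Each is the final Sunday of its month — May 30, 2021 is past the 28th, so '4th Sunday' doesn't fit.
Last Sunday of August 2021: August 29, 2021.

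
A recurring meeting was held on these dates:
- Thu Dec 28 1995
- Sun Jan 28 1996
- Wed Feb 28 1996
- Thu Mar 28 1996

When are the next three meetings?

The day-of-month is always 28 (31, 31, 29 days between events).
So this recurs on the 28th of each month.
Next: April 1996 → Sun Apr 28 1996.
May 1996: Tue May 28 1996.
June 1996: Fri Jun 28 1996.

Sun Apr 28 1996, Tue May 28 1996, Fri Jun 28 1996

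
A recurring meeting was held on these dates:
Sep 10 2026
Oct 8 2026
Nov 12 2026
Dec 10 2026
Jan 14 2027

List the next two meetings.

Feb 11 2027, Mar 11 2027

All dates are Thursdays, 28, 35, 28, 35 days apart.
Specifically, the 2nd Thursday of each month.
February 2027 — 2nd Thursday is Feb 11 2027.
March 2027 — 2nd Thursday is Mar 11 2027.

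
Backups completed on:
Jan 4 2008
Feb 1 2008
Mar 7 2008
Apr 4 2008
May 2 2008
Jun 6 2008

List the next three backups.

All dates are Fridays, 28, 35, 28, 28, 35 days apart.
Specifically, the 1st Friday of each month.
July 2008 — 1st Friday is Jul 4 2008.
1st Friday of August 2008: Aug 1 2008.
1st Friday of September 2008: Sep 5 2008.

Jul 4 2008, Aug 1 2008, Sep 5 2008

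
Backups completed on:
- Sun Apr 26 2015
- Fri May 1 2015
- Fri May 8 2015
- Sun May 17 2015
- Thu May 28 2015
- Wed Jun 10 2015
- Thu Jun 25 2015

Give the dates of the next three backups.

Sun Jul 12 2015, Fri Jul 31 2015, Fri Aug 21 2015

Intervals are 5, 7, 9, 11, 13, 15 days — an arithmetic progression with common difference 2.
Next gap: 17 days. Thu Jun 25 2015 + 17 days = Sun Jul 12 2015.
Next gap: 19 days. Sun Jul 12 2015 + 19 days = Fri Jul 31 2015.
Next gap: 21 days. Fri Jul 31 2015 + 21 days = Fri Aug 21 2015.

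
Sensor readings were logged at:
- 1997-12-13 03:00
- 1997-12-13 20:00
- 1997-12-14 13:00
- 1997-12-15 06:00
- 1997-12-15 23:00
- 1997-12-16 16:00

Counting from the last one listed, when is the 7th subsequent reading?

1997-12-21 15:00

The interval is a steady 17 hours (17, 17, 17, 17, 17).
1997-12-16 16:00 + 17 h = 1997-12-17 09:00.
1997-12-17 09:00 + 17 h = 1997-12-18 02:00.
1997-12-18 02:00 + 17 h = 1997-12-18 19:00.
1997-12-18 19:00 + 17 h = 1997-12-19 12:00.
1997-12-19 12:00 + 17 h = 1997-12-20 05:00.
1997-12-20 05:00 + 17 h = 1997-12-20 22:00.
1997-12-20 22:00 + 17 h = 1997-12-21 15:00.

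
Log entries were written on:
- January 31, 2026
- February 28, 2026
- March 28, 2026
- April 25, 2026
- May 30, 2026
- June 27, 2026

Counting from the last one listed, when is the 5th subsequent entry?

November 28, 2026

Every date is a Saturday; gaps 28, 28, 28, 35, 28 days.
Each is the last Saturday of its month (at least one falls on the 29th or later, ruling out '4th Saturday').
July 2026 ends with Saturday July 25, 2026.
August 2026 ends with Saturday August 29, 2026.
Last Saturday of September 2026: September 26, 2026.
Last Saturday of October 2026: October 31, 2026.
November 2026 ends with Saturday November 28, 2026.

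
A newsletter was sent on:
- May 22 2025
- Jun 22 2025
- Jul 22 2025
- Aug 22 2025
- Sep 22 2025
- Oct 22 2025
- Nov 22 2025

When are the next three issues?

Dec 22 2025, Jan 22 2026, Feb 22 2026

The day-of-month is always 22 (31, 30, 31, 31, 30, 31 days between events).
So this recurs on the 22nd of each month.
Next: December 2025 → Dec 22 2025.
Next: January 2026 → Jan 22 2026.
February 2026: Feb 22 2026.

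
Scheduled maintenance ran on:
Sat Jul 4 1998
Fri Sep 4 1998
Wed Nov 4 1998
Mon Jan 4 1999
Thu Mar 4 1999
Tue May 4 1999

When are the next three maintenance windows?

Sun Jul 4 1999, Sat Sep 4 1999, Thu Nov 4 1999

Gaps: 62, 61, 61, 59, 61 days — not constant. Every event is on the 4th of the month.
Pattern: the 4th of every 2 months.
July 1999: Sun Jul 4 1999.
Next: September 1999 → Sat Sep 4 1999.
November 1999: Thu Nov 4 1999.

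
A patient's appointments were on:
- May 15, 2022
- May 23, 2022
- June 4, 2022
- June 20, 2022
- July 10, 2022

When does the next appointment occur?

August 3, 2022

The spacing grows by 4 each time: 8, 12, 16, 20 days.
Next gap: 24 days. July 10, 2022 + 24 days = August 3, 2022.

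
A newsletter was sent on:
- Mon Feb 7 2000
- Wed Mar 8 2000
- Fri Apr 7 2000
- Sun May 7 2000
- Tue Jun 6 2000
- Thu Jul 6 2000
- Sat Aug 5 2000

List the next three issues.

Gaps between consecutive events: 30, 30, 30, 30, 30, 30 days — a constant 30-day interval.
Sat Aug 5 2000 + 30 days = Mon Sep 4 2000.
Mon Sep 4 2000 + 30 days = Wed Oct 4 2000.
Wed Oct 4 2000 + 30 days = Fri Nov 3 2000.

Mon Sep 4 2000, Wed Oct 4 2000, Fri Nov 3 2000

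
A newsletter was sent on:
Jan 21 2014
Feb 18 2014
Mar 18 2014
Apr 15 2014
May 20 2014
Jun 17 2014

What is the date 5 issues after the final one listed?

Nov 18 2014

All dates are Tuesdays, 28, 28, 28, 35, 28 days apart.
Specifically, the 3rd Tuesday of each month.
3rd Tuesday of July 2014: Jul 15 2014.
3rd Tuesday of August 2014: Aug 19 2014.
September 2014 — 3rd Tuesday is Sep 16 2014.
October 2014 — 3rd Tuesday is Oct 21 2014.
3rd Tuesday of November 2014: Nov 18 2014.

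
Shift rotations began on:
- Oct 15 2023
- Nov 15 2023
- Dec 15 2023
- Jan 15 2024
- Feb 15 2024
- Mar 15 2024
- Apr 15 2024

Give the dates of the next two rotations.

Each date is the 15th; the gaps (31, 30, 31, 31, 29, 31) track the month lengths.
The rule is the 15th of each month.
Next: May 2024 → May 15 2024.
Next: June 2024 → Jun 15 2024.

May 15 2024, Jun 15 2024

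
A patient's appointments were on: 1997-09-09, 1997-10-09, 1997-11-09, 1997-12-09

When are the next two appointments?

1998-01-09, 1998-02-09

Gaps: 30, 31, 30 days — not constant. Every event is on the 9th of the month.
Pattern: the 9th of each month.
Next: January 1998 → 1998-01-09.
February 1998: 1998-02-09.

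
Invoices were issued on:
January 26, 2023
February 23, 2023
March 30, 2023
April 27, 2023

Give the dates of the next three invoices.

May 25, 2023; June 29, 2023; July 27, 2023

These are Thursdays with 28, 35, 28-day gaps.
Each is the final Thursday of its month — March 30, 2023 is past the 28th, so '4th Thursday' doesn't fit.
May 2023 ends with Thursday May 25, 2023.
June 2023 ends with Thursday June 29, 2023.
Last Thursday of July 2023: July 27, 2023.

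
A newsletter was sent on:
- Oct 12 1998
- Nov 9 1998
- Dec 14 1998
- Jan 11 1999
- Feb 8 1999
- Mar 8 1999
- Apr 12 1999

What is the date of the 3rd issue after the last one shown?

Jul 12 1999

Gaps: 28, 35, 28, 28, 28, 35 days — a mix of 28 and 35. Every date is a Monday.
Each is the 2nd Monday of its month.
May 1999 — 2nd Monday is May 10 1999.
2nd Monday of June 1999: Jun 14 1999.
2nd Monday of July 1999: Jul 12 1999.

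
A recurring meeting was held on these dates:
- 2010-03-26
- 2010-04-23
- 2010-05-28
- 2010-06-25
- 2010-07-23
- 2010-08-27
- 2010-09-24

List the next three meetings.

2010-10-22, 2010-11-26, 2010-12-24

These are Fridays at 28- or 35-day spacing (28, 35, 28, 28, 35, 28).
The pattern: 4th Friday of the month.
October 2010 — 4th Friday is 2010-10-22.
4th Friday of November 2010: 2010-11-26.
4th Friday of December 2010: 2010-12-24.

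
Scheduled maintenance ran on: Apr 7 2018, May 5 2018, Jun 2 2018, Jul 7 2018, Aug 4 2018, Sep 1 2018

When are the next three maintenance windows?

Oct 6 2018, Nov 3 2018, Dec 1 2018

Gaps: 28, 28, 35, 28, 28 days — a mix of 28 and 35. Every date is a Saturday.
Each is the 1st Saturday of its month.
1st Saturday of October 2018: Oct 6 2018.
November 2018 — 1st Saturday is Nov 3 2018.
December 2018 — 1st Saturday is Dec 1 2018.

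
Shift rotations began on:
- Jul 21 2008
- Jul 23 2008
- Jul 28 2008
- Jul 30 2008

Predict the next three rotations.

Aug 4 2008, Aug 6 2008, Aug 11 2008

Every event lands on a Monday or Wednesday (gaps cycle 2, 5, 2).
So the schedule is: every Monday and Wednesday.
The following Monday is Aug 4 2008.
Next Wednesday: Aug 6 2008.
Next Monday: Aug 11 2008.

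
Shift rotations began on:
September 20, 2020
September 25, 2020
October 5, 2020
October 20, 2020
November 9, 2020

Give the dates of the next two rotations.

December 4, 2020; January 3, 2021

The spacing grows by 5 each time: 5, 10, 15, 20 days.
Next gap: 25 days. November 9, 2020 + 25 days = December 4, 2020.
Next gap: 30 days. December 4, 2020 + 30 days = January 3, 2021.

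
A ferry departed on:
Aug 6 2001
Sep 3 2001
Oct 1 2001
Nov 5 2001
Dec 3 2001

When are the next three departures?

All dates are Mondays, 28, 28, 35, 28 days apart.
Specifically, the 1st Monday of each month.
1st Monday of January 2002: Jan 7 2002.
1st Monday of February 2002: Feb 4 2002.
1st Monday of March 2002: Mar 4 2002.

Jan 7 2002, Feb 4 2002, Mar 4 2002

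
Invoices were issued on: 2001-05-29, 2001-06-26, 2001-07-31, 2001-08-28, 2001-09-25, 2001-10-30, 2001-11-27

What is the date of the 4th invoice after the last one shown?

These are Tuesdays with 28, 35, 28, 28, 35, 28-day gaps.
Each is the final Tuesday of its month — 2001-05-29 is past the 28th, so '4th Tuesday' doesn't fit.
Last Tuesday of December 2001: 2001-12-25.
January 2002 ends with Tuesday 2002-01-29.
February 2002 ends with Tuesday 2002-02-26.
Last Tuesday of March 2002: 2002-03-26.

2002-03-26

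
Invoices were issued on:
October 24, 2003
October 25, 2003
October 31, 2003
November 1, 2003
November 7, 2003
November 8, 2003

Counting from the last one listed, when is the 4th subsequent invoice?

November 22, 2003

The gap pattern 1, 6, 1, 6, 1 repeats every 2 events.
These are the Fridays and Saturdays of each week.
Next Friday: November 14, 2003.
The following Saturday is November 15, 2003.
Next Friday: November 21, 2003.
Next Saturday: November 22, 2003.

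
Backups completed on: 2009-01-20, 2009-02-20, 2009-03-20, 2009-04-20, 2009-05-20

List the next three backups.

The day-of-month is always 20 (31, 28, 31, 30 days between events).
So this recurs on the 20th of each month.
Next: June 2009 → 2009-06-20.
July 2009: 2009-07-20.
Next: August 2009 → 2009-08-20.

2009-06-20, 2009-07-20, 2009-08-20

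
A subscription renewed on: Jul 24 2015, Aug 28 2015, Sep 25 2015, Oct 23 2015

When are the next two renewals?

Nov 27 2015, Dec 25 2015

All dates are Fridays, 35, 28, 28 days apart.
Specifically, the 4th Friday of each month.
4th Friday of November 2015: Nov 27 2015.
4th Friday of December 2015: Dec 25 2015.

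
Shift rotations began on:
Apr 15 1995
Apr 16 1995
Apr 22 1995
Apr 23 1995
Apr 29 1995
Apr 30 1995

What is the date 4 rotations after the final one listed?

May 14 1995

Gaps: 1, 6, 1, 6, 1 days — not constant, but cyclic with period 2.
The events fall on every Saturday and Sunday.
Next Saturday: May 6 1995.
The following Sunday is May 7 1995.
Next Saturday: May 13 1995.
The following Sunday is May 14 1995.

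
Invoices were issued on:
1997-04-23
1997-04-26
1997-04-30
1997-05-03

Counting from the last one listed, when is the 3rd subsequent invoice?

Every event lands on a Wednesday or Saturday (gaps cycle 3, 4, 3).
So the schedule is: every Wednesday and Saturday.
The following Wednesday is 1997-05-07.
The following Saturday is 1997-05-10.
The following Wednesday is 1997-05-14.

1997-05-14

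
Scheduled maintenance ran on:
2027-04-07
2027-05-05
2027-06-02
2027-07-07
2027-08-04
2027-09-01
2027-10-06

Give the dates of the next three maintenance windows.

2027-11-03, 2027-12-01, 2028-01-05

Gaps: 28, 28, 35, 28, 28, 35 days — a mix of 28 and 35. Every date is a Wednesday.
Each is the 1st Wednesday of its month.
November 2027 — 1st Wednesday is 2027-11-03.
December 2027 — 1st Wednesday is 2027-12-01.
1st Wednesday of January 2028: 2028-01-05.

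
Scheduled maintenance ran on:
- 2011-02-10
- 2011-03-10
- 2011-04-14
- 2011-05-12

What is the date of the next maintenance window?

These are Thursdays at 28- or 35-day spacing (28, 35, 28).
The pattern: 2nd Thursday of the month.
2nd Thursday of June 2011: 2011-06-09.

2011-06-09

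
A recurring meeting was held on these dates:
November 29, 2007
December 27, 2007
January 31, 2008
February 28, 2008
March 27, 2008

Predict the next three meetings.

All Thursdays; the gaps (28, 35, 28, 28) vary with month length.
This is the last Thursday of each month.
Last Thursday of April 2008: April 24, 2008.
May 2008 ends with Thursday May 29, 2008.
June 2008 ends with Thursday June 26, 2008.

April 24, 2008; May 29, 2008; June 26, 2008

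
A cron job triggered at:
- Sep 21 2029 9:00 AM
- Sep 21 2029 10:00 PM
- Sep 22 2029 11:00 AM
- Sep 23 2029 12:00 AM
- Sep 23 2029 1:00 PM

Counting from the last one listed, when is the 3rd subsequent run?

Sep 25 2029 4:00 AM

Spacing: 13, 13, 13, 13 h — constant 13 h.
Sep 23 2029 1:00 PM + 13 h = Sep 24 2029 2:00 AM.
Sep 24 2029 2:00 AM + 13 h = Sep 24 2029 3:00 PM.
Sep 24 2029 3:00 PM + 13 h = Sep 25 2029 4:00 AM.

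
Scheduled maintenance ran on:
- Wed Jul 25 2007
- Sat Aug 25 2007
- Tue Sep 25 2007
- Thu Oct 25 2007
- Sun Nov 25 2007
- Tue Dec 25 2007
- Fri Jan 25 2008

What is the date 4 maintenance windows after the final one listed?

The day-of-month is always 25 (31, 31, 30, 31, 30, 31 days between events).
So this recurs on the 25th of each month.
Next: February 2008 → Mon Feb 25 2008.
Next: March 2008 → Tue Mar 25 2008.
April 2008: Fri Apr 25 2008.
Next: May 2008 → Sun May 25 2008.

Sun May 25 2008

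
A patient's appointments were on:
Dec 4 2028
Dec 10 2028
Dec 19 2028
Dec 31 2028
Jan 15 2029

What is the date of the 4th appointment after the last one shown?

Apr 15 2029

Intervals are 6, 9, 12, 15 days — an arithmetic progression with common difference 3.
Next gap: 18 days. Jan 15 2029 + 18 days = Feb 2 2029.
Next gap: 21 days. Feb 2 2029 + 21 days = Feb 23 2029.
Next gap: 24 days. Feb 23 2029 + 24 days = Mar 19 2029.
Next gap: 27 days. Mar 19 2029 + 27 days = Apr 15 2029.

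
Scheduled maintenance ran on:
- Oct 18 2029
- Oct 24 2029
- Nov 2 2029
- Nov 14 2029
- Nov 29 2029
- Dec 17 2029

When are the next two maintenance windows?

Jan 7 2030, Jan 31 2030

Gaps: 6, 9, 12, 15, 18 days — each gap is 3 larger than the previous one.
Next gap: 21 days. Dec 17 2029 + 21 days = Jan 7 2030.
Next gap: 24 days. Jan 7 2030 + 24 days = Jan 31 2030.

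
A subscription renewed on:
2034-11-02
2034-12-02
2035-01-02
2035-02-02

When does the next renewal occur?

Gaps: 30, 31, 31 days — not constant. Every event is on the 2nd of the month.
Pattern: the 2nd of each month.
Next: March 2035 → 2035-03-02.

2035-03-02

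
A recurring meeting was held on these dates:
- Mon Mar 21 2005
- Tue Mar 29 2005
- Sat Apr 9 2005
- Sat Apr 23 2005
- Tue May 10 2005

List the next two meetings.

Intervals are 8, 11, 14, 17 days — an arithmetic progression with common difference 3.
Next gap: 20 days. Tue May 10 2005 + 20 days = Mon May 30 2005.
Next gap: 23 days. Mon May 30 2005 + 23 days = Wed Jun 22 2005.

Mon May 30 2005, Wed Jun 22 2005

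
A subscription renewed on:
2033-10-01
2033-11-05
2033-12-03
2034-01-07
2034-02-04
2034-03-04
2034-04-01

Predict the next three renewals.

These are Saturdays at 28- or 35-day spacing (35, 28, 35, 28, 28, 28).
The pattern: 1st Saturday of the month.
1st Saturday of May 2034: 2034-05-06.
June 2034 — 1st Saturday is 2034-06-03.
1st Saturday of July 2034: 2034-07-01.

2034-05-06, 2034-06-03, 2034-07-01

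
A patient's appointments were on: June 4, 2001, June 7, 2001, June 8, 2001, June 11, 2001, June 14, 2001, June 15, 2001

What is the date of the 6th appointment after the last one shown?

The gap pattern 3, 1, 3, 3, 1 repeats every 3 events.
These are the Mondays, Thursdays and Fridays of each week.
The following Monday is June 18, 2001.
The following Thursday is June 21, 2001.
Next Friday: June 22, 2001.
The following Monday is June 25, 2001.
The following Thursday is June 28, 2001.
The following Friday is June 29, 2001.

June 29, 2001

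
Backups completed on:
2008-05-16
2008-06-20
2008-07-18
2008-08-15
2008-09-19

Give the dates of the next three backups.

These are Fridays at 28- or 35-day spacing (35, 28, 28, 35).
The pattern: 3rd Friday of the month.
3rd Friday of October 2008: 2008-10-17.
November 2008 — 3rd Friday is 2008-11-21.
3rd Friday of December 2008: 2008-12-19.

2008-10-17, 2008-11-21, 2008-12-19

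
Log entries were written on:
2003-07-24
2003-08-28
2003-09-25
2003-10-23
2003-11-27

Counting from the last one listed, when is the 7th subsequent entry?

2004-06-24

All dates are Thursdays, 35, 28, 28, 35 days apart.
Specifically, the 4th Thursday of each month.
December 2003 — 4th Thursday is 2003-12-25.
4th Thursday of January 2004: 2004-01-22.
4th Thursday of February 2004: 2004-02-26.
4th Thursday of March 2004: 2004-03-25.
4th Thursday of April 2004: 2004-04-22.
May 2004 — 4th Thursday is 2004-05-27.
4th Thursday of June 2004: 2004-06-24.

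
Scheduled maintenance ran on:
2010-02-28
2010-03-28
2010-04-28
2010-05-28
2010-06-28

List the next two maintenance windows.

2010-07-28, 2010-08-28

Each date is the 28th; the gaps (28, 31, 30, 31) track the month lengths.
The rule is the 28th of each month.
July 2010: 2010-07-28.
August 2010: 2010-08-28.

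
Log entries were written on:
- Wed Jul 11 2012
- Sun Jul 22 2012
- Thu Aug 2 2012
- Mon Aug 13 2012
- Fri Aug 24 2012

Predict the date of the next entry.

Every event comes 11 days after the last (11, 11, 11, 11).
Fri Aug 24 2012 + 11 days = Tue Sep 4 2012.

Tue Sep 4 2012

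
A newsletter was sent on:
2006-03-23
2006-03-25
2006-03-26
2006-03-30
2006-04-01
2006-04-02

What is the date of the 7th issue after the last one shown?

2006-04-20

Every event lands on a Thursday or Saturday or Sunday (gaps cycle 2, 1, 4, 2, 1).
So the schedule is: every Thursday, Saturday and Sunday.
The following Thursday is 2006-04-06.
Next Saturday: 2006-04-08.
The following Sunday is 2006-04-09.
Next Thursday: 2006-04-13.
Next Saturday: 2006-04-15.
Next Sunday: 2006-04-16.
Next Thursday: 2006-04-20.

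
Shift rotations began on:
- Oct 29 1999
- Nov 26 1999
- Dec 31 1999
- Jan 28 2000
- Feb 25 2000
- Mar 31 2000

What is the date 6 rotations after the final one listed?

Every date is a Friday; gaps 28, 35, 28, 28, 35 days.
Each is the last Friday of its month (at least one falls on the 29th or later, ruling out '4th Friday').
April 2000 ends with Friday Apr 28 2000.
May 2000 ends with Friday May 26 2000.
June 2000 ends with Friday Jun 30 2000.
July 2000 ends with Friday Jul 28 2000.
August 2000 ends with Friday Aug 25 2000.
Last Friday of September 2000: Sep 29 2000.

Sep 29 2000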